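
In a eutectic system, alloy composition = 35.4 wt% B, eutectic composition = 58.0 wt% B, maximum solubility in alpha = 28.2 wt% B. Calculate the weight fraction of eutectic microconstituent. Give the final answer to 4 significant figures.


f_primary = (C_e - C0) / (C_e - C_alpha_max)
f_primary = (58.0 - 35.4) / (58.0 - 28.2)
f_primary = 0.758389
f_eutectic = 1 - 0.758389 = 0.2416


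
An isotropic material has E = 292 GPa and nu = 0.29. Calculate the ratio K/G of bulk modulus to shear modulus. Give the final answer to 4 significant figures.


G = E / (2*(1+nu))
G = 292 / (2*(1+0.29)) = 113.178 GPa
K = E / (3*(1-2*nu))
K = 292 / (3*(1-2*0.29)) = 231.746 GPa
K/G = 231.746 / 113.178 = 2.048


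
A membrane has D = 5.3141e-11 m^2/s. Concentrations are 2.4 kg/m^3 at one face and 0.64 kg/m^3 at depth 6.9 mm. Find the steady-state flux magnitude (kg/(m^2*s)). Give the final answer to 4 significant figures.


J = -D * (dC/dx) = D * (C1 - C2) / dx
J = 5.3141e-11 * (2.4 - 0.64) / 6.9e-03
J = 1.355e-08 kg/(m^2*s)


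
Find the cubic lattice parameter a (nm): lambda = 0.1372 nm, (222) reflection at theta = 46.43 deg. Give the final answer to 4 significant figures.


d = lambda / (2*sin(theta))
d = 0.1372 / (2*sin(46.43 deg))
d = 0.0946817 nm
a = d * sqrt(h^2+k^2+l^2) = 0.0946817 * sqrt(12)
a = 0.328 nm


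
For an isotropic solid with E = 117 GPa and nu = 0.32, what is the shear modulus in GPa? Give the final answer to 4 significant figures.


G = E / (2*(1+nu))
G = 117 / (2*(1+0.32))
G = 44.32 GPa


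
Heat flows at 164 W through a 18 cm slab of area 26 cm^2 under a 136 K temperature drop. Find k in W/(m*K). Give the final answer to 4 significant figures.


k = Q*L / (A*dT)
L = 0.18 m, A = 2.6e-03 m^2
k = 164 * 0.18 / (2.6e-03 * 136)
k = 83.48 W/(m*K)


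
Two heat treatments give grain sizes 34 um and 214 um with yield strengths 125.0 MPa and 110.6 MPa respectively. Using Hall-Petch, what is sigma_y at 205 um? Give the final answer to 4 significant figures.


sigma_y = sigma0 + k / sqrt(d)
1/sqrt(d1) = 1/sqrt(3.4e-05) = 171.499;  1/sqrt(d2) = 68.3586
k = (sigma1 - sigma2) / (1/sqrt(d1) - 1/sqrt(d2)) = (125.0 - 110.6) / (171.499 - 68.3586) = 0.139616 MPa*m^0.5
sigma0 = sigma1 - k/sqrt(d1) = 125.0 - 0.139616*171.499 = 101.056 MPa
sigma_y(d3) = 101.056 + 0.139616 / sqrt(2.05e-04) = 110.8 MPa


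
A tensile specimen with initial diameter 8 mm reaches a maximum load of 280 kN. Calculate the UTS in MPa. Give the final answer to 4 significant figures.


A0 = pi*(d/2)^2 = pi*(8/2)^2 = 50.2655 mm^2
UTS = F_max / A0 = 280*1000 / 50.2655
UTS = 5570 MPa


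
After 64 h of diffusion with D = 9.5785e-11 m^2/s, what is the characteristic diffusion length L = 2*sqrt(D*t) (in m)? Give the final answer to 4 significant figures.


t = 64 hr = 230400 s
Diffusion length = 2*sqrt(D*t)
= 2*sqrt(9.5785e-11 * 230400)
= 9.396e-03 m


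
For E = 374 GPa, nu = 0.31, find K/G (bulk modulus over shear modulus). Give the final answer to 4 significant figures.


G = E / (2*(1+nu))
G = 374 / (2*(1+0.31)) = 142.748 GPa
K = E / (3*(1-2*nu))
K = 374 / (3*(1-2*0.31)) = 328.07 GPa
K/G = 328.07 / 142.748 = 2.298


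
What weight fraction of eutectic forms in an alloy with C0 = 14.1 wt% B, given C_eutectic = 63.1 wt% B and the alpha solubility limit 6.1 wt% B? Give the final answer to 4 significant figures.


f_primary = (C_e - C0) / (C_e - C_alpha_max)
f_primary = (63.1 - 14.1) / (63.1 - 6.1)
f_primary = 0.859649
f_eutectic = 1 - 0.859649 = 0.1404


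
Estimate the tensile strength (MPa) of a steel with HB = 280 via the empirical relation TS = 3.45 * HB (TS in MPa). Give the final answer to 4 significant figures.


TS (MPa) = 3.45 * HB
TS = 3.45 * 280
TS = 966 MPa


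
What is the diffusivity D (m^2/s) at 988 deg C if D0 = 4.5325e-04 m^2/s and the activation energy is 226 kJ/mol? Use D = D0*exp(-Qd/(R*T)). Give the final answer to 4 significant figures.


D = D0 * exp(-Qd / (R*T))
T = 1261.15 K
D = 4.5325e-04 * exp(-226e3 / (8.314 * 1261.15))
D = 1.975e-13 m^2/s


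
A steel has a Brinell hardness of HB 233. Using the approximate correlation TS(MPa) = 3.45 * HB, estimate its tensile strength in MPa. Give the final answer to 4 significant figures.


TS (MPa) = 3.45 * HB
TS = 3.45 * 233
TS = 803.9 MPa


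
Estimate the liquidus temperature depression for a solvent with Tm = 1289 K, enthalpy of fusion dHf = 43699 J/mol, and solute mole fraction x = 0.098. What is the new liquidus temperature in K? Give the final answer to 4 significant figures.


dT = R*Tm^2*x / dHf
dT = 8.314 * 1289^2 * 0.098 / 43699
dT = 30.9792 K
T_new = 1289 - 30.9792 = 1258 K


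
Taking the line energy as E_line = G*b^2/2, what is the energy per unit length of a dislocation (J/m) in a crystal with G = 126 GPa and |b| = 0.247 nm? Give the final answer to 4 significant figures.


E = G*b^2/2
b = 0.247 nm = 2.47e-10 m
G = 126 GPa = 1.26e+11 Pa
E = 0.5 * 1.26e+11 * (2.47e-10)^2
E = 3.844e-09 J/m


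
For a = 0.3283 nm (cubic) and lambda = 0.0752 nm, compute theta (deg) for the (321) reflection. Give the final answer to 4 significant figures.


d = a / sqrt(h^2+k^2+l^2)
d = 0.3283 / sqrt(14) = 0.0877419 nm
lambda = 2*d*sin(theta)  =>  sin(theta) = lambda / (2*d)
sin(theta) = 0.0752 / (2 * 0.0877419) = 0.42853
theta = 25.37 deg


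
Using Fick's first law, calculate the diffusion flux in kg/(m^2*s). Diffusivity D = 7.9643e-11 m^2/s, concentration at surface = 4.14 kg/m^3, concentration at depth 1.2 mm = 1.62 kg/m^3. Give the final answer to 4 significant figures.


J = -D * (dC/dx) = D * (C1 - C2) / dx
J = 7.9643e-11 * (4.14 - 1.62) / 1.2e-03
J = 1.673e-07 kg/(m^2*s)


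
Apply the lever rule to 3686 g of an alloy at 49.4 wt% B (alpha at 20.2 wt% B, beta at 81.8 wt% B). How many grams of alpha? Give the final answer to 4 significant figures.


f_alpha = (C_beta - C0) / (C_beta - C_alpha)
f_alpha = (81.8 - 49.4) / (81.8 - 20.2) = 0.525974
m_alpha = f_alpha * m_total = 0.525974 * 3686 = 1939 g


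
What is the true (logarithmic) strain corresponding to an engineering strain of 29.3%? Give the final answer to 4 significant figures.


epsilon_true = ln(1 + epsilon_eng)
epsilon_true = ln(1 + 0.293)
epsilon_true = 0.257


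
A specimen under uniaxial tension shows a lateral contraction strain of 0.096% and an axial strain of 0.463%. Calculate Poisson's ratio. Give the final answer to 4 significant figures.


nu = -epsilon_lat / epsilon_axial
Lateral strain is contraction (negative), so using magnitudes:
nu = 0.096 / 0.463
nu = 0.2073


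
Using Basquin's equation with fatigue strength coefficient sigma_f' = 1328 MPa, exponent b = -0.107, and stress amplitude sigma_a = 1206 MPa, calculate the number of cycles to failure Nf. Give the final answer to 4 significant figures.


sigma_a = sigma_f' * (2*Nf)^b
2*Nf = (sigma_a / sigma_f')^(1/b)
2*Nf = (1206 / 1328)^(1/-0.107)
2*Nf = 2.4611
Nf = 1.231 cycles


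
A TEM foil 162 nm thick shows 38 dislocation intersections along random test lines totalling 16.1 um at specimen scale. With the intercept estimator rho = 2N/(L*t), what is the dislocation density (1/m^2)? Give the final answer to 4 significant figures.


rho = 2N / (L * t)
L = 16.1 um = 1.61e-05 m, t = 162 nm = 1.62e-07 m
rho = 2 * 38 / (1.61e-05 * 1.62e-07)
rho = 2.914e+13 1/m^2


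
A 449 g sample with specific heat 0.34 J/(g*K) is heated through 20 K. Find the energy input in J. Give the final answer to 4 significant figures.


Q = m * cp * dT
Q = 449 * 0.34 * 20
Q = 3053 J


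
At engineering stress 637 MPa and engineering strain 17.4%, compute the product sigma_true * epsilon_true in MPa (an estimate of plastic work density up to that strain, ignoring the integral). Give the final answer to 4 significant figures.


sigma_true = sigma_eng * (1 + epsilon_eng)
sigma_true = 637 * (1 + 0.174) = 747.838 MPa
epsilon_true = ln(1 + epsilon_eng)
epsilon_true = ln(1 + 0.174) = 0.160417
sigma_true * epsilon_true = 747.838 * 0.160417 = 120 MPa


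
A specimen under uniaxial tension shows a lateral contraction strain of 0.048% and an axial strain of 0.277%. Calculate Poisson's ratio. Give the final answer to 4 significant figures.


nu = -epsilon_lat / epsilon_axial
Lateral strain is contraction (negative), so using magnitudes:
nu = 0.048 / 0.277
nu = 0.1733


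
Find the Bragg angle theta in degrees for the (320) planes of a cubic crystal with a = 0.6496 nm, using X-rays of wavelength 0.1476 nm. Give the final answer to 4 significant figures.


d = a / sqrt(h^2+k^2+l^2)
d = 0.6496 / sqrt(13) = 0.180167 nm
lambda = 2*d*sin(theta)  =>  sin(theta) = lambda / (2*d)
sin(theta) = 0.1476 / (2 * 0.180167) = 0.409621
theta = 24.18 deg


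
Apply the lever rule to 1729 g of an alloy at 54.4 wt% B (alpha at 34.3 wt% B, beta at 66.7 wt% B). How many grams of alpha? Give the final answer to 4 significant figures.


f_alpha = (C_beta - C0) / (C_beta - C_alpha)
f_alpha = (66.7 - 54.4) / (66.7 - 34.3) = 0.37963
m_alpha = f_alpha * m_total = 0.37963 * 1729 = 656.4 g


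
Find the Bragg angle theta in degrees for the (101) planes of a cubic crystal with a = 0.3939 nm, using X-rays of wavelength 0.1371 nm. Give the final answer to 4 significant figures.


d = a / sqrt(h^2+k^2+l^2)
d = 0.3939 / sqrt(2) = 0.278529 nm
lambda = 2*d*sin(theta)  =>  sin(theta) = lambda / (2*d)
sin(theta) = 0.1371 / (2 * 0.278529) = 0.246114
theta = 14.25 deg


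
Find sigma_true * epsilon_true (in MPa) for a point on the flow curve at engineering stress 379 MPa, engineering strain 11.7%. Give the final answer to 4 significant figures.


sigma_true = sigma_eng * (1 + epsilon_eng)
sigma_true = 379 * (1 + 0.117) = 423.343 MPa
epsilon_true = ln(1 + epsilon_eng)
epsilon_true = ln(1 + 0.117) = 0.110647
sigma_true * epsilon_true = 423.343 * 0.110647 = 46.84 MPa


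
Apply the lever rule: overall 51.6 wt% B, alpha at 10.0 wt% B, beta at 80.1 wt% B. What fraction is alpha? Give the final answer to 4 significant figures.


f_alpha = (C_beta - C0) / (C_beta - C_alpha)
f_alpha = (80.1 - 51.6) / (80.1 - 10.0)
f_alpha = 0.4066


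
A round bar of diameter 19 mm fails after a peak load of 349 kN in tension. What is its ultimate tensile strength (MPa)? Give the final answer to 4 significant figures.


A0 = pi*(d/2)^2 = pi*(19/2)^2 = 283.529 mm^2
UTS = F_max / A0 = 349*1000 / 283.529
UTS = 1231 MPa


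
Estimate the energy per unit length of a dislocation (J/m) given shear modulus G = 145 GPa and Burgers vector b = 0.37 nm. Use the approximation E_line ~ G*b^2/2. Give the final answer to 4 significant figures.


E = G*b^2/2
b = 0.37 nm = 3.7e-10 m
G = 145 GPa = 1.45e+11 Pa
E = 0.5 * 1.45e+11 * (3.7e-10)^2
E = 9.925e-09 J/m


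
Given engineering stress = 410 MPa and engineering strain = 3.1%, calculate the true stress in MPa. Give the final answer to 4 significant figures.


sigma_true = sigma_eng * (1 + epsilon_eng)
sigma_true = 410 * (1 + 0.031)
sigma_true = 422.7 MPa


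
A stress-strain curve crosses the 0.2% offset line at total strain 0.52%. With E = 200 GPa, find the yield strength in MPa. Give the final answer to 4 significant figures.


Offset strain = 0.002
Elastic strain at yield = total_strain - offset = 5.2e-03 - 0.002 = 3.2e-03
sigma_y = E * elastic_strain = 200000 * 3.2e-03
sigma_y = 640 MPa


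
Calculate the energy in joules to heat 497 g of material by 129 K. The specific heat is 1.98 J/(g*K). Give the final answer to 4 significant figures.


Q = m * cp * dT
Q = 497 * 1.98 * 129
Q = 126900 J


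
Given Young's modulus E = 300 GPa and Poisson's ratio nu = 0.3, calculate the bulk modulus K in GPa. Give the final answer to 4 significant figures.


K = E / (3*(1-2*nu))
K = 300 / (3*(1-2*0.3))
K = 250 GPa


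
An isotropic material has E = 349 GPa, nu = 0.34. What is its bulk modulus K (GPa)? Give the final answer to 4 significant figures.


K = E / (3*(1-2*nu))
K = 349 / (3*(1-2*0.34))
K = 363.5 GPa


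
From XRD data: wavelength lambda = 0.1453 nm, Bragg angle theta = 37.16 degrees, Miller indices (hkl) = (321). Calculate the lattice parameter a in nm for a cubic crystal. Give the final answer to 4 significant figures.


d = lambda / (2*sin(theta))
d = 0.1453 / (2*sin(37.16 deg))
d = 0.120273 nm
a = d * sqrt(h^2+k^2+l^2) = 0.120273 * sqrt(14)
a = 0.45 nm


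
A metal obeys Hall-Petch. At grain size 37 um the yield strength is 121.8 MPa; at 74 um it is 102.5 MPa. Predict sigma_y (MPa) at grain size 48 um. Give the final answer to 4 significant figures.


sigma_y = sigma0 + k / sqrt(d)
1/sqrt(d1) = 1/sqrt(3.7e-05) = 164.399;  1/sqrt(d2) = 116.248
k = (sigma1 - sigma2) / (1/sqrt(d1) - 1/sqrt(d2)) = (121.8 - 102.5) / (164.399 - 116.248) = 0.40082 MPa*m^0.5
sigma0 = sigma1 - k/sqrt(d1) = 121.8 - 0.40082*164.399 = 55.9057 MPa
sigma_y(d3) = 55.9057 + 0.40082 / sqrt(4.8e-05) = 113.8 MPa


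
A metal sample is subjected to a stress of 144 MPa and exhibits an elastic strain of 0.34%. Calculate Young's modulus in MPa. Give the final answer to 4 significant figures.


E = sigma / epsilon
epsilon = 0.34% = 3.4e-03
E = 144 / 3.4e-03
E = 42350 MPa


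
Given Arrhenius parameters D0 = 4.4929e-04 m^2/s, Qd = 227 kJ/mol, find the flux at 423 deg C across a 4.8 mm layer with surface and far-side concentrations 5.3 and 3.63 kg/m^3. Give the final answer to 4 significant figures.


Step 1: D = D0 * exp(-Qd/(R*T))
T = 423 + 273.15 = 696.15 K
D = 4.4929e-04 * exp(-227e3 / (8.314 * 696.15)) = 4.16183e-21 m^2/s
Step 2: J = D * (C1 - C2) / dx
J = 4.16183e-21 * (5.3 - 3.63) / 4.8e-03
J = 1.448e-18 kg/(m^2*s)


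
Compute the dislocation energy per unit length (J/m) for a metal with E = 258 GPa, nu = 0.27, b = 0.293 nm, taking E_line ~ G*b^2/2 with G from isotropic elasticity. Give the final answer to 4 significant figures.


Step 1: G = E / (2*(1+nu))
G = 258 / (2*(1+0.27)) = 101.575 GPa = 1.01575e+11 Pa
Step 2: E_line = G*b^2/2
b = 0.293 nm = 2.93e-10 m
E_line = 0.5 * 1.01575e+11 * (2.93e-10)^2 = 4.36e-09 J/m


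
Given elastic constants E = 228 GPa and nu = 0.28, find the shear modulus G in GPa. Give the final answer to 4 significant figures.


G = E / (2*(1+nu))
G = 228 / (2*(1+0.28))
G = 89.06 GPa


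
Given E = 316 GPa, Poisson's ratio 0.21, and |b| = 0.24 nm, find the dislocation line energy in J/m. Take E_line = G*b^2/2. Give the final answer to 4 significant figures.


Step 1: G = E / (2*(1+nu))
G = 316 / (2*(1+0.21)) = 130.579 GPa = 1.30579e+11 Pa
Step 2: E_line = G*b^2/2
b = 0.24 nm = 2.4e-10 m
E_line = 0.5 * 1.30579e+11 * (2.4e-10)^2 = 3.761e-09 J/m


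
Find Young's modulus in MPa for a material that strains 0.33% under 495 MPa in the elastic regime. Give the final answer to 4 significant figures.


E = sigma / epsilon
epsilon = 0.33% = 3.3e-03
E = 495 / 3.3e-03
E = 150000 MPa


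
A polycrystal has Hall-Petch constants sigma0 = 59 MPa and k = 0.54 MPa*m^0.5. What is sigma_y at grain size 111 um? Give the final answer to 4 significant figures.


sigma_y = sigma0 + k / sqrt(d)
d = 111 um = 1.11e-04 m
sigma_y = 59 + 0.54 / sqrt(1.11e-04)
sigma_y = 110.3 MPa


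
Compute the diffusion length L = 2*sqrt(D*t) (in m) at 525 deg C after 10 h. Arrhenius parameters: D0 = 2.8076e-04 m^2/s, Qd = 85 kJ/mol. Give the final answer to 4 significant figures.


Step 1: D = D0 * exp(-Qd/(R*T))
T = 798.15 K
D = 2.8076e-04 * exp(-85e3 / (8.314 * 798.15)) = 7.67962e-10 m^2/s
Step 2: L = 2*sqrt(D*t)
t = 10 h = 36000 s
L = 2*sqrt(7.67962e-10 * 36000) = 0.01052 m


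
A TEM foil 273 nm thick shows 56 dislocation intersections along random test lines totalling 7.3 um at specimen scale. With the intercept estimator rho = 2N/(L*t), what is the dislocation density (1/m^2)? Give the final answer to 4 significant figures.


rho = 2N / (L * t)
L = 7.3 um = 7.3e-06 m, t = 273 nm = 2.73e-07 m
rho = 2 * 56 / (7.3e-06 * 2.73e-07)
rho = 5.62e+13 1/m^2


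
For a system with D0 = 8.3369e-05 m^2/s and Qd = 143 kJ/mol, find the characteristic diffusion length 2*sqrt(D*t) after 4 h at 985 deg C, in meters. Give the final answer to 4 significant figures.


Step 1: D = D0 * exp(-Qd/(R*T))
T = 1258.15 K
D = 8.3369e-05 * exp(-143e3 / (8.314 * 1258.15)) = 9.6351e-11 m^2/s
Step 2: L = 2*sqrt(D*t)
t = 4 h = 14400 s
L = 2*sqrt(9.6351e-11 * 14400) = 2.356e-03 m


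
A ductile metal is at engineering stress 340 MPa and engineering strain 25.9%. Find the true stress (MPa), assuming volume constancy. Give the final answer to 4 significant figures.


sigma_true = sigma_eng * (1 + epsilon_eng)
sigma_true = 340 * (1 + 0.259)
sigma_true = 428.1 MPa


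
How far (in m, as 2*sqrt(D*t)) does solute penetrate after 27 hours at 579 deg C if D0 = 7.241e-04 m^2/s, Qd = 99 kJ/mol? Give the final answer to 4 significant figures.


Step 1: D = D0 * exp(-Qd/(R*T))
T = 852.15 K
D = 7.241e-04 * exp(-99e3 / (8.314 * 852.15)) = 6.18201e-10 m^2/s
Step 2: L = 2*sqrt(D*t)
t = 27 h = 97200 s
L = 2*sqrt(6.18201e-10 * 97200) = 0.0155 m


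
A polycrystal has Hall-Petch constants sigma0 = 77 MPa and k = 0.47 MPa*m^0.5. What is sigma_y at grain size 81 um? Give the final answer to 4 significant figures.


sigma_y = sigma0 + k / sqrt(d)
d = 81 um = 8.1e-05 m
sigma_y = 77 + 0.47 / sqrt(8.1e-05)
sigma_y = 129.2 MPa


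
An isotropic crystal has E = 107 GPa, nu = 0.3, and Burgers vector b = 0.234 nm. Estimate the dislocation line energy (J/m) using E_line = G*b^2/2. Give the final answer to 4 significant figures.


Step 1: G = E / (2*(1+nu))
G = 107 / (2*(1+0.3)) = 41.1538 GPa = 4.11538e+10 Pa
Step 2: E_line = G*b^2/2
b = 0.234 nm = 2.34e-10 m
E_line = 0.5 * 4.11538e+10 * (2.34e-10)^2 = 1.127e-09 J/m


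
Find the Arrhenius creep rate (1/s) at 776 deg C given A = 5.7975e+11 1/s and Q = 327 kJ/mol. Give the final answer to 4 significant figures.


rate = A * exp(-Q / (R*T))
T = 776 + 273.15 = 1049.15 K
rate = 5.7975e+11 * exp(-327e3 / (8.314 * 1049.15))
rate = 3.035e-05 1/s


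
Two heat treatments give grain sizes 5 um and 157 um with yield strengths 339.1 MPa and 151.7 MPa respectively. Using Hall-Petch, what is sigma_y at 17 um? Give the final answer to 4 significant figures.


sigma_y = sigma0 + k / sqrt(d)
1/sqrt(d1) = 1/sqrt(5e-06) = 447.214;  1/sqrt(d2) = 79.8087
k = (sigma1 - sigma2) / (1/sqrt(d1) - 1/sqrt(d2)) = (339.1 - 151.7) / (447.214 - 79.8087) = 0.510064 MPa*m^0.5
sigma0 = sigma1 - k/sqrt(d1) = 339.1 - 0.510064*447.214 = 110.992 MPa
sigma_y(d3) = 110.992 + 0.510064 / sqrt(1.7e-05) = 234.7 MPa


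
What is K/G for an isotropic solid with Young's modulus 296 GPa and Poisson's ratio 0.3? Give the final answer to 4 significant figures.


G = E / (2*(1+nu))
G = 296 / (2*(1+0.3)) = 113.846 GPa
K = E / (3*(1-2*nu))
K = 296 / (3*(1-2*0.3)) = 246.667 GPa
K/G = 246.667 / 113.846 = 2.167


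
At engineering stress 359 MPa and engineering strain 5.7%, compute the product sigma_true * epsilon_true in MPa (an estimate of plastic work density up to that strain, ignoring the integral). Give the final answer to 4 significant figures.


sigma_true = sigma_eng * (1 + epsilon_eng)
sigma_true = 359 * (1 + 0.057) = 379.463 MPa
epsilon_true = ln(1 + epsilon_eng)
epsilon_true = ln(1 + 0.057) = 0.0554347
sigma_true * epsilon_true = 379.463 * 0.0554347 = 21.04 MPa


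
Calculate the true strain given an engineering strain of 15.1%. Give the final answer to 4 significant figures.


epsilon_true = ln(1 + epsilon_eng)
epsilon_true = ln(1 + 0.151)
epsilon_true = 0.1406


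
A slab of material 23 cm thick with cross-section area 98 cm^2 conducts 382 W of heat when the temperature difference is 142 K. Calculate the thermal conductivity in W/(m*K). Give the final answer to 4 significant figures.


k = Q*L / (A*dT)
L = 0.23 m, A = 9.8e-03 m^2
k = 382 * 0.23 / (9.8e-03 * 142)
k = 63.14 W/(m*K)


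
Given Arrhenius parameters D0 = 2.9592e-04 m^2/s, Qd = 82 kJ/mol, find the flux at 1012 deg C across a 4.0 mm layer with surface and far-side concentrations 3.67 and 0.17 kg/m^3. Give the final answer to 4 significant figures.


Step 1: D = D0 * exp(-Qd/(R*T))
T = 1012 + 273.15 = 1285.15 K
D = 2.9592e-04 * exp(-82e3 / (8.314 * 1285.15)) = 1.37462e-07 m^2/s
Step 2: J = D * (C1 - C2) / dx
J = 1.37462e-07 * (3.67 - 0.17) / 4e-03
J = 1.203e-04 kg/(m^2*s)


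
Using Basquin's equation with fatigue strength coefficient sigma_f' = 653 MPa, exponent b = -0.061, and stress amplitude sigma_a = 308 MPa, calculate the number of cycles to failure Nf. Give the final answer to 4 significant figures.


sigma_a = sigma_f' * (2*Nf)^b
2*Nf = (sigma_a / sigma_f')^(1/b)
2*Nf = (308 / 653)^(1/-0.061)
2*Nf = 223977
Nf = 112000 cycles


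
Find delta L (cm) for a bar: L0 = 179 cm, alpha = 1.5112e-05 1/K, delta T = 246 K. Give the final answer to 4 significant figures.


dL = L0 * alpha * dT
dL = 179 * 1.5112e-05 * 246
dL = 0.6654 cm


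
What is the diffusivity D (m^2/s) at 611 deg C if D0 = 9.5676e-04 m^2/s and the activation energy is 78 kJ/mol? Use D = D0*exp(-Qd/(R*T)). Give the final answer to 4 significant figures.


D = D0 * exp(-Qd / (R*T))
T = 884.15 K
D = 9.5676e-04 * exp(-78e3 / (8.314 * 884.15))
D = 2.358e-08 m^2/s


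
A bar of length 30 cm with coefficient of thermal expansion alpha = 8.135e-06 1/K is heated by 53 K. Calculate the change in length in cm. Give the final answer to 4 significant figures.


dL = L0 * alpha * dT
dL = 30 * 8.135e-06 * 53
dL = 0.01293 cm


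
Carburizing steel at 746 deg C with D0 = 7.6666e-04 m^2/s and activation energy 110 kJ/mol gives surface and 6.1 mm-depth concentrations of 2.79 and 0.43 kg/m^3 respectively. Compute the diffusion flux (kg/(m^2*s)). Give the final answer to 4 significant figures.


Step 1: D = D0 * exp(-Qd/(R*T))
T = 746 + 273.15 = 1019.15 K
D = 7.6666e-04 * exp(-110e3 / (8.314 * 1019.15)) = 1.76422e-09 m^2/s
Step 2: J = D * (C1 - C2) / dx
J = 1.76422e-09 * (2.79 - 0.43) / 6.1e-03
J = 6.826e-07 kg/(m^2*s)


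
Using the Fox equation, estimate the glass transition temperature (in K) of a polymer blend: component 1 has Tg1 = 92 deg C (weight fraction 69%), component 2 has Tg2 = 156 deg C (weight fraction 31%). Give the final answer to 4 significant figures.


1/Tg = w1/Tg1 + w2/Tg2 (in Kelvin)
Tg1 = 365.15 K, Tg2 = 429.15 K
1/Tg = 0.69/365.15 + 0.31/429.15
Tg = 382.8 K


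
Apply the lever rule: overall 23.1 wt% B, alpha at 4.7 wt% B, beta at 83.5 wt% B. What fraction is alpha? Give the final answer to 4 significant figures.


f_alpha = (C_beta - C0) / (C_beta - C_alpha)
f_alpha = (83.5 - 23.1) / (83.5 - 4.7)
f_alpha = 0.7665


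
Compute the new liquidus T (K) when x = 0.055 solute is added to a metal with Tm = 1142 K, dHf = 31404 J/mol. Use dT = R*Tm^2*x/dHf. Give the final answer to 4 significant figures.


dT = R*Tm^2*x / dHf
dT = 8.314 * 1142^2 * 0.055 / 31404
dT = 18.9898 K
T_new = 1142 - 18.9898 = 1123 K


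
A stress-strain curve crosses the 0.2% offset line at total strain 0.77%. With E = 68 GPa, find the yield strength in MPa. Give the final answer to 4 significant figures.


Offset strain = 0.002
Elastic strain at yield = total_strain - offset = 7.7e-03 - 0.002 = 5.7e-03
sigma_y = E * elastic_strain = 68000 * 5.7e-03
sigma_y = 387.6 MPa


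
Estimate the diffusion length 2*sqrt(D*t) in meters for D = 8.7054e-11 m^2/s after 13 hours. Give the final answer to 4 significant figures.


t = 13 hr = 46800 s
Diffusion length = 2*sqrt(D*t)
= 2*sqrt(8.7054e-11 * 46800)
= 4.037e-03 m


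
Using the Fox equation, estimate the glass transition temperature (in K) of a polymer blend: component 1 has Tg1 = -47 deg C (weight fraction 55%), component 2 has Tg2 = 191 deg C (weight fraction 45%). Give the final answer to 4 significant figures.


1/Tg = w1/Tg1 + w2/Tg2 (in Kelvin)
Tg1 = 226.15 K, Tg2 = 464.15 K
1/Tg = 0.55/226.15 + 0.45/464.15
Tg = 294 K


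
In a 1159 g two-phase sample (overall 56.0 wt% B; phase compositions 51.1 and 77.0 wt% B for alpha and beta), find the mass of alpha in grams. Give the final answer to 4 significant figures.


f_alpha = (C_beta - C0) / (C_beta - C_alpha)
f_alpha = (77.0 - 56.0) / (77.0 - 51.1) = 0.810811
m_alpha = f_alpha * m_total = 0.810811 * 1159 = 939.7 g


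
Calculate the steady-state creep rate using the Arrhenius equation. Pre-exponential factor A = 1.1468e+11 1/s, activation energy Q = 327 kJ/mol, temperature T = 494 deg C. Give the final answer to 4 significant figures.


rate = A * exp(-Q / (R*T))
T = 494 + 273.15 = 767.15 K
rate = 1.1468e+11 * exp(-327e3 / (8.314 * 767.15))
rate = 6.216e-12 1/s


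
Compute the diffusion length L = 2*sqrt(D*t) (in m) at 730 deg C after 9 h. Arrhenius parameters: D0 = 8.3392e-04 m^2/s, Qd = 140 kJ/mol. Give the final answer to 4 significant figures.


Step 1: D = D0 * exp(-Qd/(R*T))
T = 1003.15 K
D = 8.3392e-04 * exp(-140e3 / (8.314 * 1003.15)) = 4.27538e-11 m^2/s
Step 2: L = 2*sqrt(D*t)
t = 9 h = 32400 s
L = 2*sqrt(4.27538e-11 * 32400) = 2.354e-03 m


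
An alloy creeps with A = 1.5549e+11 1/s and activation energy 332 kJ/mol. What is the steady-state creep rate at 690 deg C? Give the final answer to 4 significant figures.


rate = A * exp(-Q / (R*T))
T = 690 + 273.15 = 963.15 K
rate = 1.5549e+11 * exp(-332e3 / (8.314 * 963.15))
rate = 1.533e-07 1/s


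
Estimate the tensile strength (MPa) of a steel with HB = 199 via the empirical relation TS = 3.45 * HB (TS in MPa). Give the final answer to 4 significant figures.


TS (MPa) = 3.45 * HB
TS = 3.45 * 199
TS = 686.6 MPa


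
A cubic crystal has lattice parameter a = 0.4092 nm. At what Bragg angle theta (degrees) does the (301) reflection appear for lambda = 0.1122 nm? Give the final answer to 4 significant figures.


d = a / sqrt(h^2+k^2+l^2)
d = 0.4092 / sqrt(10) = 0.1294 nm
lambda = 2*d*sin(theta)  =>  sin(theta) = lambda / (2*d)
sin(theta) = 0.1122 / (2 * 0.1294) = 0.433538
theta = 25.69 deg


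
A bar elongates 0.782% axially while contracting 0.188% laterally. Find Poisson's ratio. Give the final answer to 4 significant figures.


nu = -epsilon_lat / epsilon_axial
Lateral strain is contraction (negative), so using magnitudes:
nu = 0.188 / 0.782
nu = 0.2404


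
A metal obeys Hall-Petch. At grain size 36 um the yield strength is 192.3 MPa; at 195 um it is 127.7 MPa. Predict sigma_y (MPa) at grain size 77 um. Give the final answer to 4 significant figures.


sigma_y = sigma0 + k / sqrt(d)
1/sqrt(d1) = 1/sqrt(3.6e-05) = 166.667;  1/sqrt(d2) = 71.6115
k = (sigma1 - sigma2) / (1/sqrt(d1) - 1/sqrt(d2)) = (192.3 - 127.7) / (166.667 - 71.6115) = 0.679605 MPa*m^0.5
sigma0 = sigma1 - k/sqrt(d1) = 192.3 - 0.679605*166.667 = 79.0325 MPa
sigma_y(d3) = 79.0325 + 0.679605 / sqrt(7.7e-05) = 156.5 MPa


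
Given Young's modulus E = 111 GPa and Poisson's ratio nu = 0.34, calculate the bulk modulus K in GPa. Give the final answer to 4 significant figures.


K = E / (3*(1-2*nu))
K = 111 / (3*(1-2*0.34))
K = 115.6 GPa


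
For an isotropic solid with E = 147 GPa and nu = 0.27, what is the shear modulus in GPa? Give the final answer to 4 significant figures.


G = E / (2*(1+nu))
G = 147 / (2*(1+0.27))
G = 57.87 GPa


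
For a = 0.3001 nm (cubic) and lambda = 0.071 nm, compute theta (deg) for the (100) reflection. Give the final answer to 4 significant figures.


d = a / sqrt(h^2+k^2+l^2)
d = 0.3001 / sqrt(1) = 0.3001 nm
lambda = 2*d*sin(theta)  =>  sin(theta) = lambda / (2*d)
sin(theta) = 0.071 / (2 * 0.3001) = 0.118294
theta = 6.794 deg


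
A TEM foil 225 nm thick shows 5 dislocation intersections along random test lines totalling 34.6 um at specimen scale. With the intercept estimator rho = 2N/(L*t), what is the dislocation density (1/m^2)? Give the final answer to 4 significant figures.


rho = 2N / (L * t)
L = 34.6 um = 3.46e-05 m, t = 225 nm = 2.25e-07 m
rho = 2 * 5 / (3.46e-05 * 2.25e-07)
rho = 1.285e+12 1/m^2


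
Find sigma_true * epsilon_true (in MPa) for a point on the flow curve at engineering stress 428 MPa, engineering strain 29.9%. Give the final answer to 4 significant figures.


sigma_true = sigma_eng * (1 + epsilon_eng)
sigma_true = 428 * (1 + 0.299) = 555.972 MPa
epsilon_true = ln(1 + epsilon_eng)
epsilon_true = ln(1 + 0.299) = 0.261595
sigma_true * epsilon_true = 555.972 * 0.261595 = 145.4 MPa


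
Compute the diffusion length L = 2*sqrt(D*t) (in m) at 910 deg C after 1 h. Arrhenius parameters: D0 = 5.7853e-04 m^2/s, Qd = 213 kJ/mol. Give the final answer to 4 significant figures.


Step 1: D = D0 * exp(-Qd/(R*T))
T = 1183.15 K
D = 5.7853e-04 * exp(-213e3 / (8.314 * 1183.15)) = 2.28189e-13 m^2/s
Step 2: L = 2*sqrt(D*t)
t = 1 h = 3600 s
L = 2*sqrt(2.28189e-13 * 3600) = 5.732e-05 m


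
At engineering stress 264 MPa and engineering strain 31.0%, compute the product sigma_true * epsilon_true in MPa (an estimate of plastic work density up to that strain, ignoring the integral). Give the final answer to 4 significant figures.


sigma_true = sigma_eng * (1 + epsilon_eng)
sigma_true = 264 * (1 + 0.31) = 345.84 MPa
epsilon_true = ln(1 + epsilon_eng)
epsilon_true = ln(1 + 0.31) = 0.270027
sigma_true * epsilon_true = 345.84 * 0.270027 = 93.39 MPa


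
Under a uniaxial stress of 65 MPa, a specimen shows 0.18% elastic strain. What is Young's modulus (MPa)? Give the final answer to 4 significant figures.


E = sigma / epsilon
epsilon = 0.18% = 1.8e-03
E = 65 / 1.8e-03
E = 36110 MPa


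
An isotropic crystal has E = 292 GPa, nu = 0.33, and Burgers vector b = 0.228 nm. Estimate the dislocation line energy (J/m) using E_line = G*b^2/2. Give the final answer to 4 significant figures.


Step 1: G = E / (2*(1+nu))
G = 292 / (2*(1+0.33)) = 109.774 GPa = 1.09774e+11 Pa
Step 2: E_line = G*b^2/2
b = 0.228 nm = 2.28e-10 m
E_line = 0.5 * 1.09774e+11 * (2.28e-10)^2 = 2.853e-09 J/m


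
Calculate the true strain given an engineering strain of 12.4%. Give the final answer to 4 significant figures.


epsilon_true = ln(1 + epsilon_eng)
epsilon_true = ln(1 + 0.124)
epsilon_true = 0.1169


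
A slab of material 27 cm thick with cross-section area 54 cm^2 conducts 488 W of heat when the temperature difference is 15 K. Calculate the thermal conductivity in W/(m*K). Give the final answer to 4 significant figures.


k = Q*L / (A*dT)
L = 0.27 m, A = 5.4e-03 m^2
k = 488 * 0.27 / (5.4e-03 * 15)
k = 1627 W/(m*K)


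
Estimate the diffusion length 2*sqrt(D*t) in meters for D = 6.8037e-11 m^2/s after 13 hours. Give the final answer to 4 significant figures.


t = 13 hr = 46800 s
Diffusion length = 2*sqrt(D*t)
= 2*sqrt(6.8037e-11 * 46800)
= 3.569e-03 m


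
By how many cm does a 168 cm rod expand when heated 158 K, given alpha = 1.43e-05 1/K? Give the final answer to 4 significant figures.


dL = L0 * alpha * dT
dL = 168 * 1.43e-05 * 158
dL = 0.3796 cm


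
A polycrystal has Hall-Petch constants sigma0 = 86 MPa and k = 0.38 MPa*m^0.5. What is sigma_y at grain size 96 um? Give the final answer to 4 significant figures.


sigma_y = sigma0 + k / sqrt(d)
d = 96 um = 9.6e-05 m
sigma_y = 86 + 0.38 / sqrt(9.6e-05)
sigma_y = 124.8 MPa


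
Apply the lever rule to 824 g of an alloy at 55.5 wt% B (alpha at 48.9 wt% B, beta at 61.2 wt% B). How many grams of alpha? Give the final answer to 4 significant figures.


f_alpha = (C_beta - C0) / (C_beta - C_alpha)
f_alpha = (61.2 - 55.5) / (61.2 - 48.9) = 0.463415
m_alpha = f_alpha * m_total = 0.463415 * 824 = 381.9 g


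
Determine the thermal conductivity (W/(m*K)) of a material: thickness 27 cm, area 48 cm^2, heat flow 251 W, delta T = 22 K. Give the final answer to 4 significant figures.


k = Q*L / (A*dT)
L = 0.27 m, A = 4.8e-03 m^2
k = 251 * 0.27 / (4.8e-03 * 22)
k = 641.8 W/(m*K)


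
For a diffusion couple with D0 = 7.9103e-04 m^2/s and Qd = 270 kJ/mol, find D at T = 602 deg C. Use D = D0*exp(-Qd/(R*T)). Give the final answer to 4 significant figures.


D = D0 * exp(-Qd / (R*T))
T = 875.15 K
D = 7.9103e-04 * exp(-270e3 / (8.314 * 875.15))
D = 6.057e-20 m^2/s


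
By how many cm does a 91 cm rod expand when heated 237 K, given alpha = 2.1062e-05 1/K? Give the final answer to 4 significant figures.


dL = L0 * alpha * dT
dL = 91 * 2.1062e-05 * 237
dL = 0.4542 cm


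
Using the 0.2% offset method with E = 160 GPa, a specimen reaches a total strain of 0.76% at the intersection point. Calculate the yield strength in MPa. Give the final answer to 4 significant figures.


Offset strain = 0.002
Elastic strain at yield = total_strain - offset = 7.6e-03 - 0.002 = 5.6e-03
sigma_y = E * elastic_strain = 160000 * 5.6e-03
sigma_y = 896 MPa


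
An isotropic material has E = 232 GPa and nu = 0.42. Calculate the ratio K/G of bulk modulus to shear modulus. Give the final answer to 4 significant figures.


G = E / (2*(1+nu))
G = 232 / (2*(1+0.42)) = 81.6901 GPa
K = E / (3*(1-2*nu))
K = 232 / (3*(1-2*0.42)) = 483.333 GPa
K/G = 483.333 / 81.6901 = 5.917


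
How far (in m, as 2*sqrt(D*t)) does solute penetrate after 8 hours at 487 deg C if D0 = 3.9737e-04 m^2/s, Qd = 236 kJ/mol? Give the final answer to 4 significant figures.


Step 1: D = D0 * exp(-Qd/(R*T))
T = 760.15 K
D = 3.9737e-04 * exp(-236e3 / (8.314 * 760.15)) = 2.40757e-20 m^2/s
Step 2: L = 2*sqrt(D*t)
t = 8 h = 28800 s
L = 2*sqrt(2.40757e-20 * 28800) = 5.266e-08 m


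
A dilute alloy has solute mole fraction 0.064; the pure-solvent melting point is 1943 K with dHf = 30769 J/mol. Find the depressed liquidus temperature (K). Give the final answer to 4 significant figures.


dT = R*Tm^2*x / dHf
dT = 8.314 * 1943^2 * 0.064 / 30769
dT = 65.2863 K
T_new = 1943 - 65.2863 = 1878 K


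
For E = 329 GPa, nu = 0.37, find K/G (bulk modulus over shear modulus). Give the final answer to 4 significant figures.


G = E / (2*(1+nu))
G = 329 / (2*(1+0.37)) = 120.073 GPa
K = E / (3*(1-2*nu))
K = 329 / (3*(1-2*0.37)) = 421.795 GPa
K/G = 421.795 / 120.073 = 3.513


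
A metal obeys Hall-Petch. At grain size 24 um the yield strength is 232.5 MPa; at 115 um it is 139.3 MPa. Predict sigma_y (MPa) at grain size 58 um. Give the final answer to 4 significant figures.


sigma_y = sigma0 + k / sqrt(d)
1/sqrt(d1) = 1/sqrt(2.4e-05) = 204.124;  1/sqrt(d2) = 93.2505
k = (sigma1 - sigma2) / (1/sqrt(d1) - 1/sqrt(d2)) = (232.5 - 139.3) / (204.124 - 93.2505) = 0.840596 MPa*m^0.5
sigma0 = sigma1 - k/sqrt(d1) = 232.5 - 0.840596*204.124 = 60.914 MPa
sigma_y(d3) = 60.914 + 0.840596 / sqrt(5.8e-05) = 171.3 MPa


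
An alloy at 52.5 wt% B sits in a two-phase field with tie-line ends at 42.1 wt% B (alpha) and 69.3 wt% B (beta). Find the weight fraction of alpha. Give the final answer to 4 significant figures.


f_alpha = (C_beta - C0) / (C_beta - C_alpha)
f_alpha = (69.3 - 52.5) / (69.3 - 42.1)
f_alpha = 0.6176


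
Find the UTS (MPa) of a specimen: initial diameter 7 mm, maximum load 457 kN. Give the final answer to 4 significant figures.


A0 = pi*(d/2)^2 = pi*(7/2)^2 = 38.4845 mm^2
UTS = F_max / A0 = 457*1000 / 38.4845
UTS = 11870 MPa


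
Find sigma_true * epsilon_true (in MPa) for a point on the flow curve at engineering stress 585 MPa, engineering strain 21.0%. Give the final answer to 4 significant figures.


sigma_true = sigma_eng * (1 + epsilon_eng)
sigma_true = 585 * (1 + 0.21) = 707.85 MPa
epsilon_true = ln(1 + epsilon_eng)
epsilon_true = ln(1 + 0.21) = 0.19062
sigma_true * epsilon_true = 707.85 * 0.19062 = 134.9 MPa


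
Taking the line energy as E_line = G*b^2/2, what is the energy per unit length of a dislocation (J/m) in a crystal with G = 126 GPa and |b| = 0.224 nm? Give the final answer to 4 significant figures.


E = G*b^2/2
b = 0.224 nm = 2.24e-10 m
G = 126 GPa = 1.26e+11 Pa
E = 0.5 * 1.26e+11 * (2.24e-10)^2
E = 3.161e-09 J/m


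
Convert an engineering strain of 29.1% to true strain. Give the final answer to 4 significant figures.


epsilon_true = ln(1 + epsilon_eng)
epsilon_true = ln(1 + 0.291)
epsilon_true = 0.2554


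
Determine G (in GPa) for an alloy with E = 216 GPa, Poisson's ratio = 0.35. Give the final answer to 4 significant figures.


G = E / (2*(1+nu))
G = 216 / (2*(1+0.35))
G = 80 GPa


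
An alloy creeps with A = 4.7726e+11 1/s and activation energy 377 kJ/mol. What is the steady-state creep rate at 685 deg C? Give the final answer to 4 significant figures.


rate = A * exp(-Q / (R*T))
T = 685 + 273.15 = 958.15 K
rate = 4.7726e+11 * exp(-377e3 / (8.314 * 958.15))
rate = 1.335e-09 1/s


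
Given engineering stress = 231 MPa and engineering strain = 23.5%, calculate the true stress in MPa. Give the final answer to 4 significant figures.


sigma_true = sigma_eng * (1 + epsilon_eng)
sigma_true = 231 * (1 + 0.235)
sigma_true = 285.3 MPa


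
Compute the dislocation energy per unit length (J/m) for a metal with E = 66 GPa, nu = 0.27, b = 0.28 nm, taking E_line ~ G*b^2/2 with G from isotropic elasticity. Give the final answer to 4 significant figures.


Step 1: G = E / (2*(1+nu))
G = 66 / (2*(1+0.27)) = 25.9843 GPa = 2.59843e+10 Pa
Step 2: E_line = G*b^2/2
b = 0.28 nm = 2.8e-10 m
E_line = 0.5 * 2.59843e+10 * (2.8e-10)^2 = 1.019e-09 J/m


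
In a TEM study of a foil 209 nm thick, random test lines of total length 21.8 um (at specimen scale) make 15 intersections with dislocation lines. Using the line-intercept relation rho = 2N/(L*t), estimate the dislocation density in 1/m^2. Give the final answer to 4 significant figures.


rho = 2N / (L * t)
L = 21.8 um = 2.18e-05 m, t = 209 nm = 2.09e-07 m
rho = 2 * 15 / (2.18e-05 * 2.09e-07)
rho = 6.584e+12 1/m^2


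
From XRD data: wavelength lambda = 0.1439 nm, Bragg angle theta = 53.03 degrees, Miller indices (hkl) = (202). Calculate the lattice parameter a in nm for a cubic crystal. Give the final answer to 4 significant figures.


d = lambda / (2*sin(theta))
d = 0.1439 / (2*sin(53.03 deg))
d = 0.0900556 nm
a = d * sqrt(h^2+k^2+l^2) = 0.0900556 * sqrt(8)
a = 0.2547 nm


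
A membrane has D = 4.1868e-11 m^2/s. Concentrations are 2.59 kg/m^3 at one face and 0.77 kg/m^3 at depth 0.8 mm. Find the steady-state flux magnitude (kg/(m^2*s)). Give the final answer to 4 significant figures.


J = -D * (dC/dx) = D * (C1 - C2) / dx
J = 4.1868e-11 * (2.59 - 0.77) / 8e-04
J = 9.525e-08 kg/(m^2*s)


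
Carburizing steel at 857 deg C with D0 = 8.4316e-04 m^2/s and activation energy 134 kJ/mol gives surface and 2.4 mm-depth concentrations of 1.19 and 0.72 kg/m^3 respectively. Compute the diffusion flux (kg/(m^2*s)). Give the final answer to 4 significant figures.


Step 1: D = D0 * exp(-Qd/(R*T))
T = 857 + 273.15 = 1130.15 K
D = 8.4316e-04 * exp(-134e3 / (8.314 * 1130.15)) = 5.39899e-10 m^2/s
Step 2: J = D * (C1 - C2) / dx
J = 5.39899e-10 * (1.19 - 0.72) / 2.4e-03
J = 1.057e-07 kg/(m^2*s)


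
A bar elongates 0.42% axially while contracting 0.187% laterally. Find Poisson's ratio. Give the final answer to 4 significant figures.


nu = -epsilon_lat / epsilon_axial
Lateral strain is contraction (negative), so using magnitudes:
nu = 0.187 / 0.42
nu = 0.4452


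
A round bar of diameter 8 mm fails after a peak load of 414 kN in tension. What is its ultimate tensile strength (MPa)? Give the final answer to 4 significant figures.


A0 = pi*(d/2)^2 = pi*(8/2)^2 = 50.2655 mm^2
UTS = F_max / A0 = 414*1000 / 50.2655
UTS = 8236 MPa


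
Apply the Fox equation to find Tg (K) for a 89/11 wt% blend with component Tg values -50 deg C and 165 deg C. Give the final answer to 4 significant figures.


1/Tg = w1/Tg1 + w2/Tg2 (in Kelvin)
Tg1 = 223.15 K, Tg2 = 438.15 K
1/Tg = 0.89/223.15 + 0.11/438.15
Tg = 235.9 K


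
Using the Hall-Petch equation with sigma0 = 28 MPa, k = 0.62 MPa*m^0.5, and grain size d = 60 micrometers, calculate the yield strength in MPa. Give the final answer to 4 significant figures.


sigma_y = sigma0 + k / sqrt(d)
d = 60 um = 6e-05 m
sigma_y = 28 + 0.62 / sqrt(6e-05)
sigma_y = 108 MPa


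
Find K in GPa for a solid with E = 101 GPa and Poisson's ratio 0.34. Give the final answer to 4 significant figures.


K = E / (3*(1-2*nu))
K = 101 / (3*(1-2*0.34))
K = 105.2 GPa
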